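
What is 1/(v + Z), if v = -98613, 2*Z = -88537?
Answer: -2/285763 ≈ -6.9988e-6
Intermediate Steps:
Z = -88537/2 (Z = (½)*(-88537) = -88537/2 ≈ -44269.)
1/(v + Z) = 1/(-98613 - 88537/2) = 1/(-285763/2) = -2/285763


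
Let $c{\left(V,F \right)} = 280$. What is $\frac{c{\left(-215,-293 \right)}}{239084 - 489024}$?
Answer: $- \frac{14}{12497} \approx -0.0011203$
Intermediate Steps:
$\frac{c{\left(-215,-293 \right)}}{239084 - 489024} = \frac{280}{239084 - 489024} = \frac{280}{-249940} = 280 \left(- \frac{1}{249940}\right) = - \frac{14}{12497}$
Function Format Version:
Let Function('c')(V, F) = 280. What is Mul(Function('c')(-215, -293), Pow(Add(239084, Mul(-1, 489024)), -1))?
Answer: Rational(-14, 12497) ≈ -0.0011203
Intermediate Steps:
Mul(Function('c')(-215, -293), Pow(Add(239084, Mul(-1, 489024)), -1)) = Mul(280, Pow(Add(239084, Mul(-1, 489024)), -1)) = Mul(280, Pow(Add(239084, -489024), -1)) = Mul(280, Pow(-249940, -1)) = Mul(280, Rational(-1, 249940)) = Rational(-14, 12497)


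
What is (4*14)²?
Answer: 3136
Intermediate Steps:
(4*14)² = 56² = 3136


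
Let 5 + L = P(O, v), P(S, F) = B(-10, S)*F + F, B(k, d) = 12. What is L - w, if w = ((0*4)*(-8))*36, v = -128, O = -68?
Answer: -1669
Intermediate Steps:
P(S, F) = 13*F (P(S, F) = 12*F + F = 13*F)
L = -1669 (L = -5 + 13*(-128) = -5 - 1664 = -1669)
w = 0 (w = (0*(-8))*36 = 0*36 = 0)
L - w = -1669 - 1*0 = -1669 + 0 = -1669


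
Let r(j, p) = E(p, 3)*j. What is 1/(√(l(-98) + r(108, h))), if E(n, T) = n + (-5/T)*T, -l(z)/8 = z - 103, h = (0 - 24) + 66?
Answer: √1401/2802 ≈ 0.013358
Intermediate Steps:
h = 42 (h = -24 + 66 = 42)
l(z) = 824 - 8*z (l(z) = -8*(z - 103) = -8*(-103 + z) = 824 - 8*z)
E(n, T) = -5 + n (E(n, T) = n - 5 = -5 + n)
r(j, p) = j*(-5 + p) (r(j, p) = (-5 + p)*j = j*(-5 + p))
1/(√(l(-98) + r(108, h))) = 1/(√((824 - 8*(-98)) + 108*(-5 + 42))) = 1/(√((824 + 784) + 108*37)) = 1/(√(1608 + 3996)) = 1/(√5604) = 1/(2*√1401) = √1401/2802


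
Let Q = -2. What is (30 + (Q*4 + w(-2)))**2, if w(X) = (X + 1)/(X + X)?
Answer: 7921/16 ≈ 495.06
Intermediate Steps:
w(X) = (1 + X)/(2*X) (w(X) = (1 + X)/((2*X)) = (1 + X)*(1/(2*X)) = (1 + X)/(2*X))
(30 + (Q*4 + w(-2)))**2 = (30 + (-2*4 + (1/2)*(1 - 2)/(-2)))**2 = (30 + (-8 + (1/2)*(-1/2)*(-1)))**2 = (30 + (-8 + 1/4))**2 = (30 - 31/4)**2 = (89/4)**2 = 7921/16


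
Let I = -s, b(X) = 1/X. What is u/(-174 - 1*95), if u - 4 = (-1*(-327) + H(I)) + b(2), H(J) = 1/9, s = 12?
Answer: -5969/4842 ≈ -1.2328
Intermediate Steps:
I = -12 (I = -1*12 = -12)
H(J) = ⅑
u = 5969/18 (u = 4 + ((-1*(-327) + ⅑) + 1/2) = 4 + ((327 + ⅑) + ½) = 4 + (2944/9 + ½) = 4 + 5897/18 = 5969/18 ≈ 331.61)
u/(-174 - 1*95) = 5969/(18*(-174 - 1*95)) = 5969/(18*(-174 - 95)) = (5969/18)/(-269) = (5969/18)*(-1/269) = -5969/4842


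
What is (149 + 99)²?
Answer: 61504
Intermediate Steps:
(149 + 99)² = 248² = 61504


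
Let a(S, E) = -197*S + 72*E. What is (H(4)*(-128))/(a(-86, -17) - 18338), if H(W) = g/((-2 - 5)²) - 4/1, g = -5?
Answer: -6432/32095 ≈ -0.20041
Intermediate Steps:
H(W) = -201/49 (H(W) = -5/(-2 - 5)² - 4/1 = -5/((-7)²) - 4*1 = -5/49 - 4 = -201/49)
(H(4)*(-128))/(a(-86, -17) - 18338) = (-201/49*(-128))/((-197*(-86) + 72*(-17)) - 18338) = 25728/(49*((16942 - 1224) - 18338)) = 25728/(49*(15718 - 18338)) = (25728/49)/(-2620) = (25728/49)*(-1/2620) = -6432/32095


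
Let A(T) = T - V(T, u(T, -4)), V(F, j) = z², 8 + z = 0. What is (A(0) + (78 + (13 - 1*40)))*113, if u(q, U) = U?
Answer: -1469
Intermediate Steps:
z = -8 (z = -8 + 0 = -8)
V(F, j) = 64 (V(F, j) = (-8)² = 64)
A(T) = -64 + T (A(T) = T - 1*64 = T - 64 = -64 + T)
(A(0) + (78 + (13 - 1*40)))*113 = ((-64 + 0) + (78 + (13 - 1*40)))*113 = (-64 + (78 + (13 - 40)))*113 = (-64 + (78 - 27))*113 = (-64 + 51)*113 = -13*113 = -1469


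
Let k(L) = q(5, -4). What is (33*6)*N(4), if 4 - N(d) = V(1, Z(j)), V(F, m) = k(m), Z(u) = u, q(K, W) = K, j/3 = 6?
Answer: -198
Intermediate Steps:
j = 18 (j = 3*6 = 18)
k(L) = 5
V(F, m) = 5
N(d) = -1 (N(d) = 4 - 1*5 = 4 - 5 = -1)
(33*6)*N(4) = (33*6)*(-1) = 198*(-1) = -198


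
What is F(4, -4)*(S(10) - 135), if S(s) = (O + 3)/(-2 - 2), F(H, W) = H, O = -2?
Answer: -541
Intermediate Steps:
S(s) = -¼ (S(s) = (-2 + 3)/(-2 - 2) = 1/(-4) = 1*(-¼) = -¼)
F(4, -4)*(S(10) - 135) = 4*(-¼ - 135) = 4*(-541/4) = -541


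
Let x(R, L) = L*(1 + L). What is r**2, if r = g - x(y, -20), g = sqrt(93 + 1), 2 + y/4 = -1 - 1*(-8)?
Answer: (-380 + sqrt(94))**2 ≈ 1.3713e+5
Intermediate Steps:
y = 20 (y = -8 + 4*(-1 - 1*(-8)) = -8 + 4*(-1 + 8) = -8 + 4*7 = -8 + 28 = 20)
g = sqrt(94) ≈ 9.6954
r = -380 + sqrt(94) (r = sqrt(94) - (-20)*(1 - 20) = sqrt(94) - (-20)*(-19) = sqrt(94) - 1*380 = sqrt(94) - 380 = -380 + sqrt(94) ≈ -370.30)
r**2 = (-380 + sqrt(94))**2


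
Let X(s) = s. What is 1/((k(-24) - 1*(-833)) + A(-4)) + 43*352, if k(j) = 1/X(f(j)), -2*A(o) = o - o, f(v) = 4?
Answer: 50448292/3333 ≈ 15136.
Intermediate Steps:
A(o) = 0 (A(o) = -(o - o)/2 = -1/2*0 = 0)
k(j) = 1/4
1/((k(-24) - 1*(-833)) + A(-4)) + 43*352 = 1/((1/4 - 1*(-833)) + 0) + 43*352 = 1/((1/4 + 833) + 0) + 15136 = 1/(3333/4 + 0) + 15136 = 1/(3333/4) + 15136 = 4/3333 + 15136 = 50448292/3333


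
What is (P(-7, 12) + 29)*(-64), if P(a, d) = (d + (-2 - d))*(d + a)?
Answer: -1216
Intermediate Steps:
P(a, d) = -2*a - 2*d (P(a, d) = -2*(a + d) = -2*a - 2*d)
(P(-7, 12) + 29)*(-64) = ((-2*(-7) - 2*12) + 29)*(-64) = ((14 - 24) + 29)*(-64) = (-10 + 29)*(-64) = 19*(-64) = -1216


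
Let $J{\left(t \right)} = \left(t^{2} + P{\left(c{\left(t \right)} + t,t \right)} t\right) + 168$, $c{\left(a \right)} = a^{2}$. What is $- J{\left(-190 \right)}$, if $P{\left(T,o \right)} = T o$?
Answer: $-1296387268$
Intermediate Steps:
$J{\left(t \right)} = 168 + t^{2} + t^{2} \left(t + t^{2}\right)$ ($J{\left(t \right)} = \left(t^{2} + \left(t^{2} + t\right) t t\right) + 168 = \left(t^{2} + \left(t + t^{2}\right) t t\right) + 168 = \left(t^{2} + t \left(t + t^{2}\right) t\right) + 168 = \left(t^{2} + t^{2} \left(t + t^{2}\right)\right) + 168 = 168 + t^{2} + t^{2} \left(t + t^{2}\right)$)
$- J{\left(-190 \right)} = - (168 + \left(-190\right)^{2} + \left(-190\right)^{3} \left(1 - 190\right)) = - (168 + 36100 - -1296351000) = - (168 + 36100 + 1296351000) = \left(-1\right) 1296387268 = -1296387268$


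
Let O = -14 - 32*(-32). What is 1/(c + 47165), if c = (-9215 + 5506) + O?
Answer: 1/44466 ≈ 2.2489e-5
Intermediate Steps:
O = 1010 (O = -14 + 1024 = 1010)
c = -2699 (c = (-9215 + 5506) + 1010 = -3709 + 1010 = -2699)
1/(c + 47165) = 1/(-2699 + 47165) = 1/44466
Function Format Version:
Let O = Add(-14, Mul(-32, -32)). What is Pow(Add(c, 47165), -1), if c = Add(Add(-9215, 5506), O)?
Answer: Rational(1, 44466) ≈ 2.2489e-5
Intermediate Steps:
O = 1010 (O = Add(-14, 1024) = 1010)
c = -2699 (c = Add(Add(-9215, 5506), 1010) = Add(-3709, 1010) = -2699)
Pow(Add(c, 47165), -1) = Pow(Add(-2699, 47165), -1) = Pow(44466, -1) = Rational(1, 44466)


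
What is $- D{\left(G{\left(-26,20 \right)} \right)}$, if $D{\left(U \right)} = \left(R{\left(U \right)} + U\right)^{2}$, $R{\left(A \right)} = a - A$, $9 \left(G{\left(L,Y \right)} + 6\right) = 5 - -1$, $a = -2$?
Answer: $-4$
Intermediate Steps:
$G{\left(L,Y \right)} = - \frac{16}{3}$ ($G{\left(L,Y \right)} = -6 + \frac{5 - -1}{9} = -6 + \frac{5 + 1}{9} = -6 + \frac{1}{9} \cdot 6 = -6 + \frac{2}{3} = - \frac{16}{3}$)
$R{\left(A \right)} = -2 - A$
$D{\left(U \right)} = 4$ ($D{\left(U \right)} = \left(\left(-2 - U\right) + U\right)^{2} = \left(-2\right)^{2} = 4$)
$- D{\left(G{\left(-26,20 \right)} \right)} = \left(-1\right) 4 = -4$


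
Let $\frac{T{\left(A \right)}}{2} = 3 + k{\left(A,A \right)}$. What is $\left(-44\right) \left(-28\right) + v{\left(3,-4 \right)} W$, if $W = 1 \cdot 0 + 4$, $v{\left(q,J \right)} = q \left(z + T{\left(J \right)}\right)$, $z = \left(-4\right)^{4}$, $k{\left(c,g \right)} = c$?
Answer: $4280$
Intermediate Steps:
$z = 256$
$T{\left(A \right)} = 6 + 2 A$ ($T{\left(A \right)} = 2 \left(3 + A\right) = 6 + 2 A$)
$v{\left(q,J \right)} = q \left(262 + 2 J\right)$ ($v{\left(q,J \right)} = q \left(256 + \left(6 + 2 J\right)\right) = q \left(262 + 2 J\right)$)
$W = 4$ ($W = 0 + 4 = 4$)
$\left(-44\right) \left(-28\right) + v{\left(3,-4 \right)} W = \left(-44\right) \left(-28\right) + 2 \cdot 3 \left(131 - 4\right) 4 = 1232 + 2 \cdot 3 \cdot 127 \cdot 4 = 1232 + 762 \cdot 4 = 1232 + 3048 = 4280$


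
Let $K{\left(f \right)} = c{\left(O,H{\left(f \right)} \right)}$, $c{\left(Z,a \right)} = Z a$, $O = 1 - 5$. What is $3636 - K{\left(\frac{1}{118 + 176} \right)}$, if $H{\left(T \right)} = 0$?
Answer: $3636$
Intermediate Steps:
$O = -4$
$K{\left(f \right)} = 0$ ($K{\left(f \right)} = \left(-4\right) 0 = 0$)
$3636 - K{\left(\frac{1}{118 + 176} \right)} = 3636 - 0 = 3636 + 0 = 3636$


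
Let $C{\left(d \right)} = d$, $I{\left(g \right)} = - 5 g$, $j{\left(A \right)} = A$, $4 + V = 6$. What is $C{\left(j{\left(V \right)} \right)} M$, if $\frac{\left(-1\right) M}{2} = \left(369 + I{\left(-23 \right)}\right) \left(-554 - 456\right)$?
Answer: $1955360$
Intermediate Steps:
$V = 2$ ($V = -4 + 6 = 2$)
$M = 977680$ ($M = - 2 \left(369 - -115\right) \left(-554 - 456\right) = - 2 \left(369 + 115\right) \left(-1010\right) = - 2 \cdot 484 \left(-1010\right) = \left(-2\right) \left(-488840\right) = 977680$)
$C{\left(j{\left(V \right)} \right)} M = 2 \cdot 977680 = 1955360$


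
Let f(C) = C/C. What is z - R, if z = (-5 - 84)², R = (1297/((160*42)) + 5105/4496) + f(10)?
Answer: 14952985843/1888320 ≈ 7918.7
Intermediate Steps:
f(C) = 1
R = 4396877/1888320 (R = (1297/((160*42)) + 5105/4496) + 1 = (1297/6720 + 5105*(1/4496)) + 1 = (1297*(1/6720) + 5105/4496) + 1 = (1297/6720 + 5105/4496) + 1 = 2508557/1888320 + 1 = 4396877/1888320 ≈ 2.3285)
z = 7921 (z = (-89)² = 7921)
z - R = 7921 - 1*4396877/1888320 = 7921 - 4396877/1888320 = 14952985843/1888320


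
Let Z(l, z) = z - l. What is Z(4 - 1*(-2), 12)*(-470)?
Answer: -2820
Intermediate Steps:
Z(4 - 1*(-2), 12)*(-470) = (12 - (4 - 1*(-2)))*(-470) = (12 - (4 + 2))*(-470) = (12 - 1*6)*(-470) = (12 - 6)*(-470) = 6*(-470) = -2820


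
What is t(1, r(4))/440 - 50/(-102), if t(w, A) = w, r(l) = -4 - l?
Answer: 11051/22440 ≈ 0.49247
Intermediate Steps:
t(1, r(4))/440 - 50/(-102) = 1/440 - 50/(-102) = 1*(1/440) - 50*(-1/102) = 1/440 + 25/51 = 11051/22440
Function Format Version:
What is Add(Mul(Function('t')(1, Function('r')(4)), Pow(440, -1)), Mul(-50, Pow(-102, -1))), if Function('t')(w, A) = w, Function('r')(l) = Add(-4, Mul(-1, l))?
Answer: Rational(11051, 22440) ≈ 0.49247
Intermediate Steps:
Add(Mul(Function('t')(1, Function('r')(4)), Pow(440, -1)), Mul(-50, Pow(-102, -1))) = Add(Mul(1, Pow(440, -1)), Mul(-50, Pow(-102, -1))) = Add(Mul(1, Rational(1, 440)), Mul(-50, Rational(-1, 102))) = Add(Rational(1, 440), Rational(25, 51)) = Rational(11051, 22440)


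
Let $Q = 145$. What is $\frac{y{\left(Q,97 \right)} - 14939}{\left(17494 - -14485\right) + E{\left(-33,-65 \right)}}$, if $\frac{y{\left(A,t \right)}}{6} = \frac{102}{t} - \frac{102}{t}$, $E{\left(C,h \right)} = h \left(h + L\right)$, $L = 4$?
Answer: $- \frac{14939}{35944} \approx -0.41562$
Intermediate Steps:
$E{\left(C,h \right)} = h \left(4 + h\right)$ ($E{\left(C,h \right)} = h \left(h + 4\right) = h \left(4 + h\right)$)
$y{\left(A,t \right)} = 0$ ($y{\left(A,t \right)} = 6 \left(\frac{102}{t} - \frac{102}{t}\right) = 6 \cdot 0 = 0$)
$\frac{y{\left(Q,97 \right)} - 14939}{\left(17494 - -14485\right) + E{\left(-33,-65 \right)}} = \frac{0 - 14939}{\left(17494 - -14485\right) - 65 \left(4 - 65\right)} = - \frac{14939}{\left(17494 + 14485\right) - -3965} = - \frac{14939}{31979 + 3965} = - \frac{14939}{35944}$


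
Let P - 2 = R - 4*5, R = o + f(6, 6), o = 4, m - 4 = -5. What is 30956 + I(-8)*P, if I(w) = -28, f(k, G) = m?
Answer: 31376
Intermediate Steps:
m = -1 (m = 4 - 5 = -1)
f(k, G) = -1
R = 3 (R = 4 - 1 = 3)
P = -15 (P = 2 + (3 - 4*5) = 2 + (3 - 20) = 2 - 17 = -15)
30956 + I(-8)*P = 30956 - 28*(-15) = 30956 + 420 = 31376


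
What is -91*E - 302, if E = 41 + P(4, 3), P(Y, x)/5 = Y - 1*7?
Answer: -2668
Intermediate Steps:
P(Y, x) = -35 + 5*Y (P(Y, x) = 5*(Y - 1*7) = 5*(Y - 7) = 5*(-7 + Y) = -35 + 5*Y)
E = 26 (E = 41 + (-35 + 5*4) = 41 + (-35 + 20) = 41 - 15 = 26)
-91*E - 302 = -91*26 - 302 = -2366 - 302 = -2668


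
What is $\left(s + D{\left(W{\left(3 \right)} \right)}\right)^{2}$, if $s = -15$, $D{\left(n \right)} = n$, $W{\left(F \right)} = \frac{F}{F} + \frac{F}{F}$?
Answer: $169$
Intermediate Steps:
$W{\left(F \right)} = 2$ ($W{\left(F \right)} = 1 + 1 = 2$)
$\left(s + D{\left(W{\left(3 \right)} \right)}\right)^{2} = \left(-15 + 2\right)^{2} = \left(-13\right)^{2} = 169$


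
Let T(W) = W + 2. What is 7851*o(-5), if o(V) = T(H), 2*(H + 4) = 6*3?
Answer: 54957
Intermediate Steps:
H = 5 (H = -4 + (6*3)/2 = -4 + (½)*18 = -4 + 9 = 5)
T(W) = 2 + W
o(V) = 7 (o(V) = 2 + 5 = 7)
7851*o(-5) = 7851*7 = 54957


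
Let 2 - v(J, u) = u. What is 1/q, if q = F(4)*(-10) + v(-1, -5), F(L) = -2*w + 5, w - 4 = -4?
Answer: -1/43 ≈ -0.023256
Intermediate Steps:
w = 0 (w = 4 - 4 = 0)
v(J, u) = 2 - u
F(L) = 5 (F(L) = -2*0 + 5 = 0 + 5 = 5)
q = -43 (q = 5*(-10) + (2 - 1*(-5)) = -50 + (2 + 5) = -50 + 7 = -43)
1/q = 1/(-43) = -1/43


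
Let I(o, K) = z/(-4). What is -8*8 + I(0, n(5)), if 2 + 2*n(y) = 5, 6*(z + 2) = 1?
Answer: -1525/24 ≈ -63.542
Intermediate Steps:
z = -11/6 (z = -2 + (⅙)*1 = -2 + ⅙ = -11/6 ≈ -1.8333)
n(y) = 3/2 (n(y) = -1 + (½)*5 = -1 + 5/2 = 3/2)
I(o, K) = 11/24 (I(o, K) = -11/6/(-4) = -11/6*(-¼) = 11/24)
-8*8 + I(0, n(5)) = -8*8 + 11/24 = -64 + 11/24 = -1525/24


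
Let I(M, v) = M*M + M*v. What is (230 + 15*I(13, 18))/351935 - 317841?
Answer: -22371873212/70387 ≈ -3.1784e+5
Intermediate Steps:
I(M, v) = M² + M*v
(230 + 15*I(13, 18))/351935 - 317841 = (230 + 15*(13*(13 + 18)))/351935 - 317841 = (230 + 15*(13*31))*(1/351935) - 317841 = (230 + 15*403)*(1/351935) - 317841 = (230 + 6045)*(1/351935) - 317841 = 6275*(1/351935) - 317841 = 1255/70387 - 317841 = -22371873212/70387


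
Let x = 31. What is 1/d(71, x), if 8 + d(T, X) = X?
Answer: 1/23 ≈ 0.043478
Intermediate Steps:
d(T, X) = -8 + X
1/d(71, x) = 1/(-8 + 31) = 1/23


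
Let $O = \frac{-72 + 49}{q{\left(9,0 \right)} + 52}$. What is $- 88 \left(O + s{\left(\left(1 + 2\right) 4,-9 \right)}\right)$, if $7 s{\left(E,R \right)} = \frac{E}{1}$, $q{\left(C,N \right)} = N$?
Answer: $- \frac{10186}{91} \approx -111.93$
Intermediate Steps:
$s{\left(E,R \right)} = \frac{E}{7}$ ($s{\left(E,R \right)} = \frac{E 1^{-1}}{7} = \frac{E 1}{7} = \frac{E}{7}$)
$O = - \frac{23}{52}$ ($O = \frac{-72 + 49}{0 + 52} = - \frac{23}{52} \approx -0.44231$)
$- 88 \left(O + s{\left(\left(1 + 2\right) 4,-9 \right)}\right) = - 88 \left(- \frac{23}{52} + \frac{\left(1 + 2\right) 4}{7}\right) = - 88 \left(- \frac{23}{52} + \frac{3 \cdot 4}{7}\right) = - 88 \left(- \frac{23}{52} + \frac{1}{7} \cdot 12\right) = - 88 \left(- \frac{23}{52} + \frac{12}{7}\right) = \left(-88\right) \frac{463}{364} = - \frac{10186}{91}$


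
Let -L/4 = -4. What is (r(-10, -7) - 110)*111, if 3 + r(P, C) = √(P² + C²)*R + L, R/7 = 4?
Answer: -10767 + 3108*√149 ≈ 27171.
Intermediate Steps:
L = 16 (L = -4*(-4) = 16)
R = 28 (R = 7*4 = 28)
r(P, C) = 13 + 28*√(C² + P²) (r(P, C) = -3 + (√(P² + C²)*28 + 16) = -3 + (√(C² + P²)*28 + 16) = -3 + (28*√(C² + P²) + 16) = -3 + (16 + 28*√(C² + P²)) = 13 + 28*√(C² + P²))
(r(-10, -7) - 110)*111 = ((13 + 28*√((-7)² + (-10)²)) - 110)*111 = ((13 + 28*√(49 + 100)) - 110)*111 = ((13 + 28*√149) - 110)*111 = (-97 + 28*√149)*111 = -10767 + 3108*√149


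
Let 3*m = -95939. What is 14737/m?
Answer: -44211/95939 ≈ -0.46082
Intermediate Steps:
m = -95939/3 (m = (⅓)*(-95939) = -95939/3 ≈ -31980.)
14737/m = 14737/(-95939/3) = 14737*(-3/95939) = -44211/95939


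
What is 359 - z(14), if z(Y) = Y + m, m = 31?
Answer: 314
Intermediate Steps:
z(Y) = 31 + Y (z(Y) = Y + 31 = 31 + Y)
359 - z(14) = 359 - (31 + 14) = 359 - 1*45 = 359 - 45 = 314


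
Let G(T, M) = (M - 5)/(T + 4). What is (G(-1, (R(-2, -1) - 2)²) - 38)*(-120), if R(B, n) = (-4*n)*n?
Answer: 3320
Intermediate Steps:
R(B, n) = -4*n²
G(T, M) = (-5 + M)/(4 + T)
(G(-1, (R(-2, -1) - 2)²) - 38)*(-120) = ((-5 + (-4*(-1)² - 2)²)/(4 - 1) - 38)*(-120) = ((-5 + (-4*1 - 2)²)/3 - 38)*(-120) = ((-5 + (-4 - 2)²)/3 - 38)*(-120) = ((-5 + (-6)²)/3 - 38)*(-120) = ((-5 + 36)/3 - 38)*(-120) = ((⅓)*31 - 38)*(-120) = (31/3 - 38)*(-120) = -83/3*(-120) = 3320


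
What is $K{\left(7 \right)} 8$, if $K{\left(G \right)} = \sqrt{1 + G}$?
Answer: $16 \sqrt{2} \approx 22.627$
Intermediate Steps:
$K{\left(7 \right)} 8 = \sqrt{1 + 7} \cdot 8 = \sqrt{8} \cdot 8 = 2 \sqrt{2} \cdot 8 = 16 \sqrt{2}$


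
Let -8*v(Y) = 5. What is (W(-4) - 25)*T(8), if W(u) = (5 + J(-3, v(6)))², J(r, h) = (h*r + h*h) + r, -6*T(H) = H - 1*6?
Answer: 27871/12288 ≈ 2.2681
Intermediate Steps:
T(H) = 1 - H/6 (T(H) = -(H - 1*6)/6 = -(H - 6)/6 = -(-6 + H)/6 = 1 - H/6)
v(Y) = -5/8 (v(Y) = -⅛*5 = -5/8)
J(r, h) = r + h² + h*r (J(r, h) = (h*r + h²) + r = (h² + h*r) + r = r + h² + h*r)
W(u) = 74529/4096 (W(u) = (5 + (-3 + (-5/8)² - 5/8*(-3)))² = (5 + (-3 + 25/64 + 15/8))² = (5 - 47/64)² = (273/64)² = 74529/4096)
(W(-4) - 25)*T(8) = (74529/4096 - 25)*(1 - ⅙*8) = -27871*(1 - 4/3)/4096 = -27871/4096*(-⅓) = 27871/12288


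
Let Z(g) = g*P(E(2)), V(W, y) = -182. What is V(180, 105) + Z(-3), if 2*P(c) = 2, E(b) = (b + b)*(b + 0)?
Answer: -185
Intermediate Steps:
E(b) = 2*b² (E(b) = (2*b)*b = 2*b²)
P(c) = 1 (P(c) = (½)*2 = 1)
Z(g) = g (Z(g) = g*1 = g)
V(180, 105) + Z(-3) = -182 - 3 = -185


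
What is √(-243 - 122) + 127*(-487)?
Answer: -61849 + I*√365 ≈ -61849.0 + 19.105*I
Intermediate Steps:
√(-243 - 122) + 127*(-487) = √(-365) - 61849 = I*√365 - 61849 = -61849 + I*√365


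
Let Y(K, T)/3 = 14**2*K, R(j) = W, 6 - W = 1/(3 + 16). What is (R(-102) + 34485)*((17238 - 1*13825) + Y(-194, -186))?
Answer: -72517941152/19 ≈ -3.8167e+9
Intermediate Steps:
W = 113/19 (W = 6 - 1/(3 + 16) = 6 - 1/19 = 113/19 ≈ 5.9474)
R(j) = 113/19
Y(K, T) = 588*K (Y(K, T) = 3*(14**2*K) = 3*(196*K) = 588*K)
(R(-102) + 34485)*((17238 - 1*13825) + Y(-194, -186)) = (113/19 + 34485)*((17238 - 1*13825) + 588*(-194)) = 655328*((17238 - 13825) - 114072)/19 = 655328*(3413 - 114072)/19 = (655328/19)*(-110659) = -72517941152/19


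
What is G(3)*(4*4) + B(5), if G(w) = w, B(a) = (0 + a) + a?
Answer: 58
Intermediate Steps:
B(a) = 2*a (B(a) = a + a = 2*a)
G(3)*(4*4) + B(5) = 3*(4*4) + 2*5 = 3*16 + 10 = 48 + 10 = 58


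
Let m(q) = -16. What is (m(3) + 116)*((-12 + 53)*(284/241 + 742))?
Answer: 734334600/241 ≈ 3.0470e+6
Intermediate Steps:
(m(3) + 116)*((-12 + 53)*(284/241 + 742)) = (-16 + 116)*((-12 + 53)*(284/241 + 742)) = 100*(41*(284*(1/241) + 742)) = 100*(41*(284/241 + 742)) = 100*(41*(179106/241)) = 100*(7343346/241) = 734334600/241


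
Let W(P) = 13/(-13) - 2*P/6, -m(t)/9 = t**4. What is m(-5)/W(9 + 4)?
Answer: 16875/16 ≈ 1054.7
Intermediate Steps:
m(t) = -9*t**4
W(P) = -1 - P/3 (W(P) = 13*(-1/13) - 2*P*(1/6) = -1 - P/3)
m(-5)/W(9 + 4) = (-9*(-5)**4)/(-1 - (9 + 4)/3) = (-9*625)/(-1 - 1/3*13) = -5625/(-1 - 13/3) = -5625/(-16/3) = -5625*(-3/16) = 16875/16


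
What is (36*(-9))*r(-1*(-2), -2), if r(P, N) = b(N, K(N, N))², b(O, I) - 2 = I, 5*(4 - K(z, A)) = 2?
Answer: -254016/25 ≈ -10161.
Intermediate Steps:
K(z, A) = 18/5 (K(z, A) = 4 - ⅕*2 = 4 - ⅖ = 18/5)
b(O, I) = 2 + I
r(P, N) = 784/25 (r(P, N) = (2 + 18/5)² = (28/5)² = 784/25)
(36*(-9))*r(-1*(-2), -2) = (36*(-9))*(784/25) = -324*784/25 = -254016/25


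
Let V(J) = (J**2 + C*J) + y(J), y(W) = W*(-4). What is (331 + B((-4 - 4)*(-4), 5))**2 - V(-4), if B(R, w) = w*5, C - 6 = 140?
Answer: 127288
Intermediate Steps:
C = 146 (C = 6 + 140 = 146)
y(W) = -4*W
B(R, w) = 5*w
V(J) = J**2 + 142*J (V(J) = (J**2 + 146*J) - 4*J = J**2 + 142*J)
(331 + B((-4 - 4)*(-4), 5))**2 - V(-4) = (331 + 5*5)**2 - (-4)*(142 - 4) = (331 + 25)**2 - (-4)*138 = 356**2 - 1*(-552) = 126736 + 552 = 127288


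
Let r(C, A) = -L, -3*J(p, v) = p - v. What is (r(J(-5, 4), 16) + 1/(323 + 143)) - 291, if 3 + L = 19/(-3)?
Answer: -393767/1398 ≈ -281.66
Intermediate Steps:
J(p, v) = -p/3 + v/3 (J(p, v) = -(p - v)/3 = -p/3 + v/3)
L = -28/3 (L = -3 + 19/(-3) = -3 + 19*(-1/3) = -3 - 19/3 = -28/3 ≈ -9.3333)
r(C, A) = 28/3 (r(C, A) = -1*(-28/3) = 28/3)
(r(J(-5, 4), 16) + 1/(323 + 143)) - 291 = (28/3 + 1/(323 + 143)) - 291 = (28/3 + 1/466) - 291 = 13051/1398 - 291 = -393767/1398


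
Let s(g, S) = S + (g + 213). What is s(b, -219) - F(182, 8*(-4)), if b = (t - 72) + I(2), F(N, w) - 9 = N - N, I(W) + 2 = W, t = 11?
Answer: -76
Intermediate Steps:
I(W) = -2 + W
F(N, w) = 9 (F(N, w) = 9 + (N - N) = 9 + 0 = 9)
b = -61 (b = (11 - 72) + (-2 + 2) = -61 + 0 = -61)
s(g, S) = 213 + S + g (s(g, S) = S + (213 + g) = 213 + S + g)
s(b, -219) - F(182, 8*(-4)) = (213 - 219 - 61) - 1*9 = -67 - 9 = -76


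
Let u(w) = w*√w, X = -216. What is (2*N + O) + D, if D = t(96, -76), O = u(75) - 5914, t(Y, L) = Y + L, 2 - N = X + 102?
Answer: -5662 + 375*√3 ≈ -5012.5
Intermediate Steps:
u(w) = w^(3/2)
N = 116 (N = 2 - (-216 + 102) = 2 - 1*(-114) = 2 + 114 = 116)
t(Y, L) = L + Y
O = -5914 + 375*√3 (O = 75^(3/2) - 5914 = 375*√3 - 5914 = -5914 + 375*√3 ≈ -5264.5)
D = 20 (D = -76 + 96 = 20)
(2*N + O) + D = (2*116 + (-5914 + 375*√3)) + 20 = (232 + (-5914 + 375*√3)) + 20 = (-5682 + 375*√3) + 20 = -5662 + 375*√3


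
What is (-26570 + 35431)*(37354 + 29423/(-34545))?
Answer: 11433919896527/34545 ≈ 3.3099e+8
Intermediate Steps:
(-26570 + 35431)*(37354 + 29423/(-34545)) = 8861*(37354 + 29423*(-1/34545)) = 8861*(37354 - 29423/34545) = 8861*(1290364507/34545) = 11433919896527/34545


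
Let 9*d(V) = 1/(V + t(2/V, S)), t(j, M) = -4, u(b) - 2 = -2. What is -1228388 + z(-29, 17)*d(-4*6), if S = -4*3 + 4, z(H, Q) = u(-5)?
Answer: -1228388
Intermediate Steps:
u(b) = 0 (u(b) = 2 - 2 = 0)
z(H, Q) = 0
S = -8 (S = -12 + 4 = -8)
d(V) = 1/(9*(-4 + V)) (d(V) = 1/(9*(V - 4)) = 1/(9*(-4 + V)))
-1228388 + z(-29, 17)*d(-4*6) = -1228388 + 0*(1/(9*(-4 - 4*6))) = -1228388 + 0*(1/(9*(-4 - 24))) = -1228388 + 0*((1/9)/(-28)) = -1228388 + 0*((1/9)*(-1/28)) = -1228388 + 0*(-1/252) = -1228388 + 0 = -1228388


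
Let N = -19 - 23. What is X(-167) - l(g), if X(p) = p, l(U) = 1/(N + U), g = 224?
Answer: -30395/182 ≈ -167.01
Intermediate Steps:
N = -42
l(U) = 1/(-42 + U)
X(-167) - l(g) = -167 - 1/(-42 + 224) = -167 - 1/182 = -30395/182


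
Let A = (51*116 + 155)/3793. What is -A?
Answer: -6071/3793 ≈ -1.6006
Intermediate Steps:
A = 6071/3793 (A = (5916 + 155)*(1/3793) = 6071*(1/3793) = 6071/3793 ≈ 1.6006)
-A = -1*6071/3793 = -6071/3793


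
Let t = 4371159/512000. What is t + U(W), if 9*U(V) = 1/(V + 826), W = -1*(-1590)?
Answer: 5940437081/695808000 ≈ 8.5375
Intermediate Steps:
W = 1590
t = 4371159/512000 (t = 4371159*(1/512000) = 4371159/512000 ≈ 8.5374)
U(V) = 1/(9*(826 + V)) (U(V) = 1/(9*(V + 826)) = 1/(9*(826 + V)))
t + U(W) = 4371159/512000 + 1/(9*(826 + 1590)) = 4371159/512000 + (⅑)/2416 = 4371159/512000 + (⅑)*(1/2416) = 4371159/512000 + 1/21744 = 5940437081/695808000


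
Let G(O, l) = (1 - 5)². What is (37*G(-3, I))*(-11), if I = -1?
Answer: -6512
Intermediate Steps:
G(O, l) = 16 (G(O, l) = (-4)² = 16)
(37*G(-3, I))*(-11) = (37*16)*(-11) = 592*(-11) = -6512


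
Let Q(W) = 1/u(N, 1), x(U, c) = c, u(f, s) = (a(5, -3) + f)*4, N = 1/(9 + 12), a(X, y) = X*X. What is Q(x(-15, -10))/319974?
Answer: 7/224408432 ≈ 3.1193e-8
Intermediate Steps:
a(X, y) = X²
N = 1/21 ≈ 0.047619
u(f, s) = 100 + 4*f (u(f, s) = (5² + f)*4 = (25 + f)*4 = 100 + 4*f)
Q(W) = 21/2104 (Q(W) = 1/(100 + 4*(1/21)) = 1/(100 + 4/21) = 1/(2104/21) = 21/2104)
Q(x(-15, -10))/319974 = (21/2104)/319974 = (21/2104)*(1/319974) = 7/224408432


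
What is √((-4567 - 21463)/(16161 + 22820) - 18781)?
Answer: 43*I*√15434877779/38981 ≈ 137.05*I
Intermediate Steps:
√((-4567 - 21463)/(16161 + 22820) - 18781) = √(-26030/38981 - 18781) = √(-732128191/38981) = 43*I*√15434877779/38981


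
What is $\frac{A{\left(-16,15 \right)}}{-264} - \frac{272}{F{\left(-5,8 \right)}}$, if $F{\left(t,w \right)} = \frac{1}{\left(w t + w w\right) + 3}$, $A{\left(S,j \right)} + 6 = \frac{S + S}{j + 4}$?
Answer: $- \frac{18418679}{2508} \approx -7344.0$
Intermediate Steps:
$A{\left(S,j \right)} = -6 + \frac{2 S}{4 + j}$ ($A{\left(S,j \right)} = -6 + \frac{S + S}{j + 4} = -6 + \frac{2 S}{4 + j}$)
$F{\left(t,w \right)} = \frac{1}{3 + w^{2} + t w}$ ($F{\left(t,w \right)} = \frac{1}{\left(t w + w^{2}\right) + 3} = \frac{1}{\left(w^{2} + t w\right) + 3} = \frac{1}{3 + w^{2} + t w}$)
$\frac{A{\left(-16,15 \right)}}{-264} - \frac{272}{F{\left(-5,8 \right)}} = \frac{2 \frac{1}{4 + 15} \left(-12 - 16 - 45\right)}{-264} - \frac{272}{\frac{1}{3 + 8^{2} - 40}} = \frac{2 \left(-12 - 16 - 45\right)}{19} \left(- \frac{1}{264}\right) - \frac{272}{\frac{1}{3 + 64 - 40}} = 2 \cdot \frac{1}{19} \left(-73\right) \left(- \frac{1}{264}\right) - \frac{272}{\frac{1}{27}} = \left(- \frac{146}{19}\right) \left(- \frac{1}{264}\right) - 272 \frac{1}{\frac{1}{27}} = \frac{73}{2508} - 7344 = - \frac{18418679}{2508}$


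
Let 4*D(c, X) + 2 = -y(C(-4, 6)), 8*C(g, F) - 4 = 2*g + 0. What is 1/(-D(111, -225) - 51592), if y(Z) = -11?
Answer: -4/206377 ≈ -1.9382e-5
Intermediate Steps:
C(g, F) = 1/2 + g/4 (C(g, F) = 1/2 + (2*g + 0)/8 = 1/2 + (2*g)/8 = 1/2 + g/4)
D(c, X) = 9/4 (D(c, X) = -1/2 + (-1*(-11))/4 = -1/2 + (1/4)*11 = -1/2 + 11/4 = 9/4)
1/(-D(111, -225) - 51592) = 1/(-1*9/4 - 51592) = 1/(-9/4 - 51592) = 1/(-206377/4) = -4/206377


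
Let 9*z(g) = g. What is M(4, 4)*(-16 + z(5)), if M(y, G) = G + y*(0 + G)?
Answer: -2780/9 ≈ -308.89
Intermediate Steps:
M(y, G) = G + G*y (M(y, G) = G + y*G = G + G*y)
z(g) = g/9
M(4, 4)*(-16 + z(5)) = (4*(1 + 4))*(-16 + (1/9)*5) = (4*5)*(-16 + 5/9) = 20*(-139/9) = -2780/9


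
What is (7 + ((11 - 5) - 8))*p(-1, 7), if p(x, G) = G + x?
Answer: 30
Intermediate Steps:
(7 + ((11 - 5) - 8))*p(-1, 7) = (7 + ((11 - 5) - 8))*(7 - 1) = (7 + (6 - 8))*6 = (7 - 2)*6 = 5*6 = 30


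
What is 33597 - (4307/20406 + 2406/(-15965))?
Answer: 10945271134211/325781790 ≈ 33597.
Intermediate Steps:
33597 - (4307/20406 + 2406/(-15965)) = 33597 - (4307*(1/20406) + 2406*(-1/15965)) = 33597 - (4307/20406 - 2406/15965) = 33597 - 1*19664419/325781790 = 33597 - 19664419/325781790 = 10945271134211/325781790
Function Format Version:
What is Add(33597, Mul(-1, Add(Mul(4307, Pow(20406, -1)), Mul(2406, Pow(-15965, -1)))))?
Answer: Rational(10945271134211, 325781790) ≈ 33597.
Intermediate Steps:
Add(33597, Mul(-1, Add(Mul(4307, Pow(20406, -1)), Mul(2406, Pow(-15965, -1))))) = Add(33597, Mul(-1, Add(Mul(4307, Rational(1, 20406)), Mul(2406, Rational(-1, 15965))))) = Add(33597, Mul(-1, Add(Rational(4307, 20406), Rational(-2406, 15965)))) = Add(33597, Mul(-1, Rational(19664419, 325781790))) = Add(33597, Rational(-19664419, 325781790)) = Rational(10945271134211, 325781790)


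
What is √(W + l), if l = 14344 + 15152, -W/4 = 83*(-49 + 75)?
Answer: 8*√326 ≈ 144.44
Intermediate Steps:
W = -8632 (W = -332*(-49 + 75) = -332*26 = -4*2158 = -8632)
l = 29496
√(W + l) = √(-8632 + 29496) = √20864 = 8*√326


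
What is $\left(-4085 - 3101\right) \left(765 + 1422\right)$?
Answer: $-15715782$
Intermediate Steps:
$\left(-4085 - 3101\right) \left(765 + 1422\right) = \left(-7186\right) 2187 = -15715782$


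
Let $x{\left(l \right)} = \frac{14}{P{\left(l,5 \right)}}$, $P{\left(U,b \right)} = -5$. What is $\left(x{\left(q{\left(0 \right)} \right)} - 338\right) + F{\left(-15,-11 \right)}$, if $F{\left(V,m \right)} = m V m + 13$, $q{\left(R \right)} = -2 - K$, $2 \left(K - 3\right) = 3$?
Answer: $- \frac{10714}{5} \approx -2142.8$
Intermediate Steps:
$K = \frac{9}{2}$ ($K = 3 + \frac{1}{2} \cdot 3 = 3 + \frac{3}{2} = \frac{9}{2} \approx 4.5$)
$q{\left(R \right)} = - \frac{13}{2}$ ($q{\left(R \right)} = -2 - \frac{9}{2} = - \frac{13}{2}$)
$x{\left(l \right)} = - \frac{14}{5}$ ($x{\left(l \right)} = \frac{14}{-5} = 14 \left(- \frac{1}{5}\right) = - \frac{14}{5}$)
$F{\left(V,m \right)} = 13 + V m^{2}$ ($F{\left(V,m \right)} = V m m + 13 = V m^{2} + 13 = 13 + V m^{2}$)
$\left(x{\left(q{\left(0 \right)} \right)} - 338\right) + F{\left(-15,-11 \right)} = \left(- \frac{14}{5} - 338\right) + \left(13 - 15 \left(-11\right)^{2}\right) = - \frac{1704}{5} + \left(13 - 1815\right) = - \frac{1704}{5} - 1802 = - \frac{10714}{5}$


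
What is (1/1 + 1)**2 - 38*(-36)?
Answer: 1372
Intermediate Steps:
(1/1 + 1)**2 - 38*(-36) = (1*1 + 1)**2 + 1368 = (1 + 1)**2 + 1368 = 2**2 + 1368 = 4 + 1368 = 1372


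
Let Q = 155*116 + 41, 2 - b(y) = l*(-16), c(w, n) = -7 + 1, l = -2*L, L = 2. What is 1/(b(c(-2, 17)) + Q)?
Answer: 1/17959 ≈ 5.5682e-5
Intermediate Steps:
l = -4 (l = -2*2 = -4)
c(w, n) = -6
b(y) = -62 (b(y) = 2 - (-4)*(-16) = 2 - 1*64 = 2 - 64 = -62)
Q = 18021 (Q = 17980 + 41 = 18021)
1/(b(c(-2, 17)) + Q) = 1/(-62 + 18021) = 1/17959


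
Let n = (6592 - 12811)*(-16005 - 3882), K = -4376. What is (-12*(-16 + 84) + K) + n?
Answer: 123672061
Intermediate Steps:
n = 123677253 (n = -6219*(-19887) = 123677253)
(-12*(-16 + 84) + K) + n = (-12*(-16 + 84) - 4376) + 123677253 = (-12*68 - 4376) + 123677253 = (-816 - 4376) + 123677253 = -5192 + 123677253 = 123672061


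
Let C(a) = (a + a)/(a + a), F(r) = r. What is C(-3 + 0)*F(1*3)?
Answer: 3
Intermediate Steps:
C(a) = 1 (C(a) = (2*a)/((2*a)) = (2*a)*(1/(2*a)) = 1)
C(-3 + 0)*F(1*3) = 1*(1*3) = 1*3 = 3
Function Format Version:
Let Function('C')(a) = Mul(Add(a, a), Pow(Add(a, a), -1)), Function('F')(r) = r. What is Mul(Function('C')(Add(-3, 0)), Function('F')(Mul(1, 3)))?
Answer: 3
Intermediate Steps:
Function('C')(a) = 1 (Function('C')(a) = Mul(Mul(2, a), Pow(Mul(2, a), -1)) = Mul(Mul(2, a), Mul(Rational(1, 2), Pow(a, -1))) = 1)
Mul(Function('C')(Add(-3, 0)), Function('F')(Mul(1, 3))) = Mul(1, Mul(1, 3)) = Mul(1, 3) = 3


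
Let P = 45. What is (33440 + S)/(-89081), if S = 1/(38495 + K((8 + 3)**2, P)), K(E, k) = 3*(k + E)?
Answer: -1303925921/3473535433 ≈ -0.37539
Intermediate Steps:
K(E, k) = 3*E + 3*k (K(E, k) = 3*(E + k) = 3*E + 3*k)
S = 1/38993 (S = 1/(38495 + (3*(8 + 3)**2 + 3*45)) = 1/(38495 + (3*11**2 + 135)) = 1/(38495 + (3*121 + 135)) = 1/(38495 + (363 + 135)) = 1/(38495 + 498) = 1/38993 ≈ 2.5646e-5)
(33440 + S)/(-89081) = (33440 + 1/38993)/(-89081) = (1303925921/38993)*(-1/89081) = -1303925921/3473535433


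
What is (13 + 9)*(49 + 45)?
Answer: 2068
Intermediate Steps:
(13 + 9)*(49 + 45) = 22*94 = 2068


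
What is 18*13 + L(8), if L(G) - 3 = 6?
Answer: 243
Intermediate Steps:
L(G) = 9 (L(G) = 3 + 6 = 9)
18*13 + L(8) = 18*13 + 9 = 234 + 9 = 243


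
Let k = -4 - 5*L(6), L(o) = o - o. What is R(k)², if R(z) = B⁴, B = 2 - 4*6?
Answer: 54875873536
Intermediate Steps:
B = -22 (B = 2 - 1*24 = 2 - 24 = -22)
L(o) = 0
k = -4 (k = -4 - 5*0 = -4 + 0 = -4)
R(z) = 234256 (R(z) = (-22)⁴ = 234256)
R(k)² = 234256² = 54875873536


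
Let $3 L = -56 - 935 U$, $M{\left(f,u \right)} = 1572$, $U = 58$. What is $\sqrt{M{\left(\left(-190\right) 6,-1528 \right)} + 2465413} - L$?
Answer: $\frac{54286}{3} + \sqrt{2466985} \approx 19666.0$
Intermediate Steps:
$L = - \frac{54286}{3}$ ($L = \frac{-56 - 54230}{3} = \frac{1}{3} \left(-54286\right) = - \frac{54286}{3} \approx -18095.0$)
$\sqrt{M{\left(\left(-190\right) 6,-1528 \right)} + 2465413} - L = \sqrt{1572 + 2465413} - - \frac{54286}{3} = \sqrt{2466985} + \frac{54286}{3} = \frac{54286}{3} + \sqrt{2466985}$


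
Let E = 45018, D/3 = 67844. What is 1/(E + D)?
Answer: 1/248550 ≈ 4.0233e-6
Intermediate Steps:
D = 203532 (D = 3*67844 = 203532)
1/(E + D) = 1/(45018 + 203532) = 1/248550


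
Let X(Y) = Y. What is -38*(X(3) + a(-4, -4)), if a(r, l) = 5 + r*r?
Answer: -912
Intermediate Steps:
a(r, l) = 5 + r²
-38*(X(3) + a(-4, -4)) = -38*(3 + (5 + (-4)²)) = -38*(3 + (5 + 16)) = -38*(3 + 21) = -38*24 = -912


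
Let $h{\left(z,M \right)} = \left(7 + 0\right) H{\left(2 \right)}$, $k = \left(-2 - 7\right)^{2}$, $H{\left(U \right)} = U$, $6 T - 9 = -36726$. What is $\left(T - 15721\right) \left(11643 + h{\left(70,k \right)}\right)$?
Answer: $- \frac{509189417}{2} \approx -2.5459 \cdot 10^{8}$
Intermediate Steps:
$T = - \frac{12239}{2}$ ($T = \frac{3}{2} + \frac{1}{6} \left(-36726\right) = \frac{3}{2} - 6121 = - \frac{12239}{2} \approx -6119.5$)
$k = 81$ ($k = \left(-9\right)^{2} = 81$)
$h{\left(z,M \right)} = 14$ ($h{\left(z,M \right)} = \left(7 + 0\right) 2 = 7 \cdot 2 = 14$)
$\left(T - 15721\right) \left(11643 + h{\left(70,k \right)}\right) = \left(- \frac{12239}{2} - 15721\right) \left(11643 + 14\right) = \left(- \frac{43681}{2}\right) 11657 = - \frac{509189417}{2}$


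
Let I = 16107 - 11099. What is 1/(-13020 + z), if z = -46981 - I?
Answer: -1/65009 ≈ -1.5382e-5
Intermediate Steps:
I = 5008
z = -51989 (z = -46981 - 1*5008 = -46981 - 5008 = -51989)
1/(-13020 + z) = 1/(-13020 - 51989) = 1/(-65009) = -1/65009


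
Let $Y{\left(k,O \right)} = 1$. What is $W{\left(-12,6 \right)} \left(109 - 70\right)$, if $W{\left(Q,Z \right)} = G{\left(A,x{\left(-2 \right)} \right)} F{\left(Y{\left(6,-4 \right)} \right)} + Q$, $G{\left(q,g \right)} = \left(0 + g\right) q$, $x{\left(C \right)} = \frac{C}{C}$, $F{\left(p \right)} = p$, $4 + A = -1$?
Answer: $-663$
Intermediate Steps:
$A = -5$ ($A = -4 - 1 = -5$)
$x{\left(C \right)} = 1$
$G{\left(q,g \right)} = g q$
$W{\left(Q,Z \right)} = -5 + Q$ ($W{\left(Q,Z \right)} = 1 \left(-5\right) 1 + Q = \left(-5\right) 1 + Q = -5 + Q$)
$W{\left(-12,6 \right)} \left(109 - 70\right) = \left(-5 - 12\right) \left(109 - 70\right) = \left(-17\right) 39 = -663$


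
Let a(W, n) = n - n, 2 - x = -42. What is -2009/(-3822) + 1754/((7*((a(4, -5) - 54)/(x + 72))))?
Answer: -2642449/4914 ≈ -537.74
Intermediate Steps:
x = 44 (x = 2 - 1*(-42) = 2 + 42 = 44)
a(W, n) = 0
-2009/(-3822) + 1754/((7*((a(4, -5) - 54)/(x + 72)))) = -2009/(-3822) + 1754/((7*((0 - 54)/(44 + 72)))) = -2009*(-1/3822) + 1754/((7*(-54/116))) = 41/78 + 1754/((7*(-54*1/116))) = 41/78 + 1754/((7*(-27/58))) = 41/78 + 1754/(-189/58) = 41/78 + 1754*(-58/189) = 41/78 - 101732/189 = -2642449/4914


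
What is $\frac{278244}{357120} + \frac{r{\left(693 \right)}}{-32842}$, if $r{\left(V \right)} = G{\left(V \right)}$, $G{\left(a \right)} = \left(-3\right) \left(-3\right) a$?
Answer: $\frac{95982389}{162896320} \approx 0.58922$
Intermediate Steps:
$G{\left(a \right)} = 9 a$
$r{\left(V \right)} = 9 V$
$\frac{278244}{357120} + \frac{r{\left(693 \right)}}{-32842} = \frac{278244}{357120} + \frac{9 \cdot 693}{-32842} = 278244 \cdot \frac{1}{357120} + 6237 \left(- \frac{1}{32842}\right) = \frac{7729}{9920} - \frac{6237}{32842} = \frac{95982389}{162896320}$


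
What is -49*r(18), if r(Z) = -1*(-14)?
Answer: -686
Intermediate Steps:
r(Z) = 14
-49*r(18) = -49*14 = -686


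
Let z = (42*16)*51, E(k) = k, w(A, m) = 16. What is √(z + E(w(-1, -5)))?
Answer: 4*√2143 ≈ 185.17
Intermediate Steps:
z = 34272 (z = 672*51 = 34272)
√(z + E(w(-1, -5))) = √(34272 + 16) = √34288 = 4*√2143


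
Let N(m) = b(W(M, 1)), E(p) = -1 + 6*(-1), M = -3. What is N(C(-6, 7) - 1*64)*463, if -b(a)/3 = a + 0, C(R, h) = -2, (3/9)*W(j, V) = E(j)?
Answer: 29169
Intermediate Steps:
E(p) = -7 (E(p) = -1 - 6 = -7)
W(j, V) = -21 (W(j, V) = 3*(-7) = -21)
b(a) = -3*a (b(a) = -3*(a + 0) = -3*a)
N(m) = 63 (N(m) = -3*(-21) = 63)
N(C(-6, 7) - 1*64)*463 = 63*463 = 29169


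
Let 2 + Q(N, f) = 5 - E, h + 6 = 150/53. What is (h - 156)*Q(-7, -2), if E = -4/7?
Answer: -210900/371 ≈ -568.46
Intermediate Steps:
E = -4/7 (E = -4*⅐ = -4/7 ≈ -0.57143)
h = -168/53 (h = -6 + 150/53 = -168/53 ≈ -3.1698)
Q(N, f) = 25/7 (Q(N, f) = -2 + (5 - 1*(-4/7)) = -2 + (5 + 4/7) = -2 + 39/7 = 25/7)
(h - 156)*Q(-7, -2) = (-168/53 - 156)*(25/7) = -8436/53*25/7 = -210900/371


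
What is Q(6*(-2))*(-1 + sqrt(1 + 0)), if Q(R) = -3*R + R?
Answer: 0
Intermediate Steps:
Q(R) = -2*R
Q(6*(-2))*(-1 + sqrt(1 + 0)) = (-12*(-2))*(-1 + sqrt(1 + 0)) = (-2*(-12))*(-1 + sqrt(1)) = 24*(-1 + 1) = 24*0 = 0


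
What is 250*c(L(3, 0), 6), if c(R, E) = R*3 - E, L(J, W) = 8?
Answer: 4500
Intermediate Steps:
c(R, E) = -E + 3*R (c(R, E) = 3*R - E = -E + 3*R)
250*c(L(3, 0), 6) = 250*(-1*6 + 3*8) = 250*(-6 + 24) = 250*18 = 4500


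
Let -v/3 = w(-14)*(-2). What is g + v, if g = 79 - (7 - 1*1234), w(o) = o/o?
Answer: 1312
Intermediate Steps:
w(o) = 1
g = 1306 (g = 79 - (7 - 1234) = 79 - 1*(-1227) = 79 + 1227 = 1306)
v = 6 (v = -3*(-2) = 6)
g + v = 1306 + 6 = 1312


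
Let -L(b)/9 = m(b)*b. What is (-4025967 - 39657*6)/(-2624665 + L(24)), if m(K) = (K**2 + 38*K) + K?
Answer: 4263909/2951257 ≈ 1.4448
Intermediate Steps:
m(K) = K**2 + 39*K
L(b) = -9*b**2*(39 + b) (L(b) = -9*b*(39 + b)*b = -9*b**2*(39 + b))
(-4025967 - 39657*6)/(-2624665 + L(24)) = (-4025967 - 39657*6)/(-2624665 + 9*24**2*(-39 - 1*24)) = (-4025967 - 237942)/(-2624665 + 9*576*(-39 - 24)) = -4263909/(-2624665 + 9*576*(-63)) = -4263909/(-2624665 - 326592) = -4263909/(-2951257) = -4263909*(-1/2951257) = 4263909/2951257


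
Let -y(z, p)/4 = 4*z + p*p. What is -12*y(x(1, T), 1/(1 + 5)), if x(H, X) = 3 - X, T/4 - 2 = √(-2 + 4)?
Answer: -2876/3 - 768*√2 ≈ -2044.8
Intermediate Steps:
T = 8 + 4*√2 (T = 8 + 4*√(-2 + 4) = 8 + 4*√2 ≈ 13.657)
y(z, p) = -16*z - 4*p² (y(z, p) = -4*(4*z + p*p) = -4*(4*z + p²) = -4*(p² + 4*z) = -16*z - 4*p²)
-12*y(x(1, T), 1/(1 + 5)) = -12*(-16*(3 - (8 + 4*√2)) - 4/(1 + 5)²) = -12*(-16*(3 + (-8 - 4*√2)) - 4*(1/6)²) = -12*(-16*(-5 - 4*√2) - 4*(⅙)²) = -12*((80 + 64*√2) - 4*1/36) = -12*((80 + 64*√2) - ⅑) = -12*(719/9 + 64*√2) = -2876/3 - 768*√2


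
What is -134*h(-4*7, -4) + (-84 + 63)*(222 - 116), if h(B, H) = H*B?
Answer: -17234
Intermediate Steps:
h(B, H) = B*H
-134*h(-4*7, -4) + (-84 + 63)*(222 - 116) = -134*(-4*7)*(-4) + (-84 + 63)*(222 - 116) = -(-3752)*(-4) - 21*106 = -134*112 - 2226 = -15008 - 2226 = -17234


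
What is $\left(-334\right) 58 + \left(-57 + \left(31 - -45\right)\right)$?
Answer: $-19353$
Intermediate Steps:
$\left(-334\right) 58 + \left(-57 + \left(31 - -45\right)\right) = -19372 + \left(-57 + \left(31 + 45\right)\right) = -19372 + \left(-57 + 76\right) = -19372 + 19 = -19353$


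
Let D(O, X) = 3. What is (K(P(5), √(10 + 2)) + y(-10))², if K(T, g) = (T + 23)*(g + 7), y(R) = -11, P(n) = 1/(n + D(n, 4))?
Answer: 1867549/64 + 223295*√3/16 ≈ 53353.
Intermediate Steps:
P(n) = 1/(3 + n) (P(n) = 1/(n + 3) = 1/(3 + n))
K(T, g) = (7 + g)*(23 + T) (K(T, g) = (23 + T)*(7 + g) = (7 + g)*(23 + T))
(K(P(5), √(10 + 2)) + y(-10))² = ((161 + 7/(3 + 5) + 23*√(10 + 2) + √(10 + 2)/(3 + 5)) - 11)² = ((161 + 7/8 + 23*√12 + √12/8) - 11)² = ((161 + 7*(⅛) + 23*(2*√3) + (2*√3)/8) - 11)² = ((161 + 7/8 + 46*√3 + √3/4) - 11)² = ((1295/8 + 185*√3/4) - 11)² = (1207/8 + 185*√3/4)²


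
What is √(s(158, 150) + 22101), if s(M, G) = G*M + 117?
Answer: 3*√5102 ≈ 214.28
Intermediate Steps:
s(M, G) = 117 + G*M
√(s(158, 150) + 22101) = √((117 + 150*158) + 22101) = √((117 + 23700) + 22101) = √(23817 + 22101) = √45918 = 3*√5102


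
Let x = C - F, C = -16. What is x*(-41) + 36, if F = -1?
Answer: 651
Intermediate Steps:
x = -15 (x = -16 - 1*(-1) = -16 + 1 = -15)
x*(-41) + 36 = -15*(-41) + 36 = 615 + 36 = 651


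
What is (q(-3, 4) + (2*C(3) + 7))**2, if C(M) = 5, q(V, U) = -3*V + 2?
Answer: 784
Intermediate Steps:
q(V, U) = 2 - 3*V
(q(-3, 4) + (2*C(3) + 7))**2 = ((2 - 3*(-3)) + (2*5 + 7))**2 = ((2 + 9) + (10 + 7))**2 = (11 + 17)**2 = 28**2 = 784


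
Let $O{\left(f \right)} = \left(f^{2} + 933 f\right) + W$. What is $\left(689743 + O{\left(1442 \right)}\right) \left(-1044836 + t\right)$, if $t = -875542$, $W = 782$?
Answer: $-7902883573950$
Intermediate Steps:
$O{\left(f \right)} = 782 + f^{2} + 933 f$ ($O{\left(f \right)} = \left(f^{2} + 933 f\right) + 782 = 782 + f^{2} + 933 f$)
$\left(689743 + O{\left(1442 \right)}\right) \left(-1044836 + t\right) = \left(689743 + \left(782 + 1442^{2} + 933 \cdot 1442\right)\right) \left(-1044836 - 875542\right) = \left(689743 + \left(782 + 2079364 + 1345386\right)\right) \left(-1920378\right) = \left(689743 + 3425532\right) \left(-1920378\right) = 4115275 \left(-1920378\right) = -7902883573950$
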